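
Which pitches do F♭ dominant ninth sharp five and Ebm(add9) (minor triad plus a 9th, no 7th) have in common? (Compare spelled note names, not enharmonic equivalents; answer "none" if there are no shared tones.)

F♭ dominant ninth sharp five = Fb, Ab, C, Ebb, Gb.
Ebm(add9) = Eb, Gb, Bb, F.
Shared: Gb.

Gb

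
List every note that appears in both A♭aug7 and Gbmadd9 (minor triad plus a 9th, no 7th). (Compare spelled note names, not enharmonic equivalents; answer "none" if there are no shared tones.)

Ab, Gb

A♭aug7: Ab C E Gb
Gbmadd9: Gb Bbb Db Ab
Common to both → Ab, Gb.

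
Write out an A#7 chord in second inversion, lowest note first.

In root position, A#7 is A#–C##–E#–G#.
Second inversion puts the fifth (E#) in the bass.

E#  G#  A#  C##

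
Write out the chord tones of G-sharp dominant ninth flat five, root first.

G-sharp dominant ninth flat five is a dominant ninth flat five built on G#.
G# — root
B# — major 3rd
D — diminished 5th
F# — minor 7th
A# — major 9th

G# – B# – D – F# – A#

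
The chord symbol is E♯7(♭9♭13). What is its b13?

Root of E♯7(♭9♭13) = E#. The 13th is a minor 13th: E# up a minor 13th → C#.

C#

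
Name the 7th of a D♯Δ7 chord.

Root of D♯Δ7 = D#. The 7th is a major 7th: D# up a major 7th → C##.

C##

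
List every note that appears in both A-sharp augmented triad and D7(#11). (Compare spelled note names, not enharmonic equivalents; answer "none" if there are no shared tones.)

none

A-sharp augmented triad = A#, C##, E##.
D7(#11) = D, F#, A, C, G#.
Shared: none.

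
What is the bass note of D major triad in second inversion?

D major triad in root position is D–F-sharp–A.
Second inversion places the fifth in the bass, which is A.

A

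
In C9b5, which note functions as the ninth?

D

C9b5 is built on C; its 9th is a major 9th above the root.
A second above C uses the letter D, and the major 9th above C is D.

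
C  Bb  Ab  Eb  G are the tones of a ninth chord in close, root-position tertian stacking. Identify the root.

Ab

Stacking in thirds gives Ab – C – Eb – G – Bb, so Ab is the root — Ab major ninth.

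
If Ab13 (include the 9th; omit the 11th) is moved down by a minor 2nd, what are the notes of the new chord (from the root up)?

A minor 2nd down from Ab is G, so the new chord is G dominant thirteenth.
G — root
B — major 3rd
D — perfect 5th
F — minor 7th
A — major 9th
E — major 13th

G – B – D – F – A – E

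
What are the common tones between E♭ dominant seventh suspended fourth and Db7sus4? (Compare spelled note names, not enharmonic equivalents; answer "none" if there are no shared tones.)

E♭ dominant seventh suspended fourth: Eb Ab Bb Db
Db7sus4: Db Gb Ab Cb
Common to both → Ab, Db.

Ab  Db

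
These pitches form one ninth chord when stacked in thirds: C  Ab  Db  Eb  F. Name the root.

Db

Arranged so that each adjacent pair is a third by letter name: Db – F – Ab – C – Eb.
The bottom of that stack, Db, is the root (this is Db major ninth).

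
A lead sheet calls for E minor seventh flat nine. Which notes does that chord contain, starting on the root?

E – G – B – D – F

Root E, quality minor seventh flat nine:
Root: E
Minor 3rd (3rd): G
Perfect 5th (5th): B
Minor 7th (7th): D
Minor 9th (9th): F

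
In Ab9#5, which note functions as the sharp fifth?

Root of Ab9#5 = Ab. The 5th is an augmented 5th: Ab up an augmented 5th → E.

E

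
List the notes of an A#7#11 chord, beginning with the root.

A#7#11: dominant seventh sharp eleven on A#.
Root: A#
Major 3rd (3rd): C##
Perfect 5th (5th): E#
Minor 7th (7th): G#
Augmented 11th (11th): D##

A#  C##  E#  G#  D##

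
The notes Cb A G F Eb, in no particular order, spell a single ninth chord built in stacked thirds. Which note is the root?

Arranged so that each adjacent pair is a third by letter name: F – A – Cb – Eb – G.
The bottom of that stack, F, is the root (this is F dominant ninth flat five).

F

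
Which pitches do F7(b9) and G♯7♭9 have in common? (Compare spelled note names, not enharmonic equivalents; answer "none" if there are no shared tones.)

F7(b9): F A C Eb Gb
G♯7♭9: G# B# D# F# A
Common to both → A.

A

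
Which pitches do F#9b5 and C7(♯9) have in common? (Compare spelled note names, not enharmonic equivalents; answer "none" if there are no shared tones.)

C  E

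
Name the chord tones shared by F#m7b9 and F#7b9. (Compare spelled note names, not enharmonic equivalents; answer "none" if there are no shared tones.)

F♯ C♯ E G

F#m7b9 = F♯, A, C♯, E, G.
F#7b9 = F♯, A♯, C♯, E, G.
Shared: F♯, C♯, E, G.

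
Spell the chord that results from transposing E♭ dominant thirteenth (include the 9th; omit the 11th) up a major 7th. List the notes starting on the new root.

D  F-sharp  A  C  E  B

Transposed root: E-flat → D (major 7th up). So we spell D dominant thirteenth:
Root: D
Major 3rd (3rd): F-sharp
Perfect 5th (5th): A
Minor 7th (7th): C
Major 9th (9th): E
Major 13th (13th): B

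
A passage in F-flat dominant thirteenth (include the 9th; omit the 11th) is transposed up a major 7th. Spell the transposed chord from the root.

Transposed root: Fb → Eb (major 7th up). So we spell Eb dominant thirteenth:
Root: Eb
Major 3rd (3rd): G
Perfect 5th (5th): Bb
Minor 7th (7th): Db
Major 9th (9th): F
Major 13th (13th): C

Eb  G  Bb  Db  F  C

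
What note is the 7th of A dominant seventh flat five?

A dominant seventh flat five is built on A; its 7th is a minor 7th above the root.
A seventh above A uses the letter G, and the minor 7th above A is G.

G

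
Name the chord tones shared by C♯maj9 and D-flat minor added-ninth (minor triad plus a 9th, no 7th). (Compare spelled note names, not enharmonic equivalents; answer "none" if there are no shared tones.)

C♯maj9 = C#, E#, G#, B#, D#.
D-flat minor added-ninth = Db, Fb, Ab, Eb.
Shared: none.

none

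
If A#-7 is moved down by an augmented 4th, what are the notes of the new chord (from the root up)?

E – G – B – D

Transposed root: A# → E (augmented 4th down). So we spell E minor seventh:
E — root
G — minor 3rd
B — perfect 5th
D — minor 7th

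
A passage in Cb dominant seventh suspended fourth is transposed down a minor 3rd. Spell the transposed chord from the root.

A-flat  D-flat  E-flat  G-flat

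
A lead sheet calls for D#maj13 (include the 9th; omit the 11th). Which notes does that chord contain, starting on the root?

D#maj13: major thirteenth on D#.
D# — root
F## — major 3rd
A# — perfect 5th
C## — major 7th
E# — major 9th
B# — major 13th

D# F## A# C## E# B#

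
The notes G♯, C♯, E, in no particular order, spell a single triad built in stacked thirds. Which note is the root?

C♯

Arranged so that each adjacent pair is a third by letter name: C♯ – E – G♯.
The bottom of that stack, C♯, is the root (this is C♯ minor triad).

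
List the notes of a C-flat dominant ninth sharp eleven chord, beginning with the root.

C-flat dominant ninth sharp eleven: dominant ninth sharp eleven on Cb.
root → Cb
3rd (major 3rd) → Eb
5th (perfect 5th) → Gb
7th (minor 7th) → Bbb
9th (major 9th) → Db
11th (augmented 11th) → F

Cb Eb Gb Bbb Db F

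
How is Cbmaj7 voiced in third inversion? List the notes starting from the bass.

Cbmaj7 = Cb–Eb–Gb–Bb; third inversion → seventh (Bb) lowest.

Bb, Cb, Eb, Gb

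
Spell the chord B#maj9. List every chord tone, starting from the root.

B#maj9 is a major ninth built on B#.
Root: B#
Major 3rd (3rd): D##
Perfect 5th (5th): F##
Major 7th (7th): A##
Major 9th (9th): C##

B#  D##  F##  A##  C##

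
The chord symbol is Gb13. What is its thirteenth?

Eb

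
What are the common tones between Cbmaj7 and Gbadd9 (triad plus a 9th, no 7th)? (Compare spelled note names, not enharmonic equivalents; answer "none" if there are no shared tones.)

G♭ B♭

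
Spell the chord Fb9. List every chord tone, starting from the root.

Root Fb, quality dominant ninth:
- root: Fb
- major 3rd: Ab
- perfect 5th: Cb
- minor 7th: Ebb
- major 9th: Gb

Fb Ab Cb Ebb Gb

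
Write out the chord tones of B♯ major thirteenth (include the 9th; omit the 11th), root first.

B-sharp, D-double-sharp, F-double-sharp, A-double-sharp, C-double-sharp, G-double-sharp

Root B-sharp, quality major thirteenth:
- root: B-sharp
- major 3rd: D-double-sharp
- perfect 5th: F-double-sharp
- major 7th: A-double-sharp
- major 9th: C-double-sharp
- major 13th: G-double-sharp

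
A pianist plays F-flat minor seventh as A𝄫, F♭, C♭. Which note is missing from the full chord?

F-flat minor seventh = F♭, A𝄫, C♭, E𝄫. The voicing lacks the 7th (minor 7th), E𝄫.

E𝄫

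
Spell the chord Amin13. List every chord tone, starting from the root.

A, C, E, G, B, D, F#

Amin13: minor thirteenth on A.
root → A
3rd (minor 3rd) → C
5th (perfect 5th) → E
7th (minor 7th) → G
9th (major 9th) → B
11th (perfect 11th) → D
13th (major 13th) → F#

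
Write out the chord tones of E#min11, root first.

E#, G#, B#, D#, F##, A#

E#min11: minor eleventh on E#.
Root: E#
Minor 3rd (3rd): G#
Perfect 5th (5th): B#
Minor 7th (7th): D#
Major 9th (9th): F##
Perfect 11th (11th): A#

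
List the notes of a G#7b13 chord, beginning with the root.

G#7b13 is a dominant seventh flat thirteen built on G#.
- root: G#
- major 3rd: B#
- perfect 5th: D#
- minor 7th: F#
- minor 13th: E

G#  B#  D#  F#  E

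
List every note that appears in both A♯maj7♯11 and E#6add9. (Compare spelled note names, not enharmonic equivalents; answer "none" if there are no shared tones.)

C## E# G##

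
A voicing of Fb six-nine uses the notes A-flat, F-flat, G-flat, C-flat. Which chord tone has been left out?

D-flat

The full Fb six-nine chord is F-flat, A-flat, C-flat, D-flat, G-flat.
Comparing with the voicing, the major 6th (6th) — D-flat — is absent.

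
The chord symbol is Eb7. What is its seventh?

Eb7 is built on Eb; its 7th is a minor 7th above the root.
A seventh above E uses the letter D, and the minor 7th above Eb is Db.

Db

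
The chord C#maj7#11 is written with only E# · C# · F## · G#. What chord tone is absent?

C#maj7#11 = C#, E#, G#, B#, F##. The voicing lacks the 7th (major 7th), B#.

B#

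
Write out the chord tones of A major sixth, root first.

A major sixth: major sixth on A.
root → A
3rd (major 3rd) → C♯
5th (perfect 5th) → E
6th (major 6th) → F♯

A, C♯, E, F♯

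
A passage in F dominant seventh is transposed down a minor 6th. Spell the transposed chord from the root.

A  C♯  E  G

A minor 6th down from F is A, so the new chord is A dominant seventh.
A — root
C♯ — major 3rd
E — perfect 5th
G — minor 7th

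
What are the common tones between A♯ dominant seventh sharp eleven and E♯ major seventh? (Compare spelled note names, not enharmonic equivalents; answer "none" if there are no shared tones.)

A♯ dominant seventh sharp eleven = A♯, C𝄪, E♯, G♯, D𝄪.
E♯ major seventh = E♯, G𝄪, B♯, D𝄪.
Shared: E♯, D𝄪.

E♯ D𝄪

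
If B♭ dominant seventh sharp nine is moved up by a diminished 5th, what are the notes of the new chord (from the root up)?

Fb, Ab, Cb, Ebb, G

A diminished 5th up from Bb is Fb, so the new chord is Fb dominant seventh sharp nine.
Root: Fb
Major 3rd (3rd): Ab
Perfect 5th (5th): Cb
Minor 7th (7th): Ebb
Augmented 9th (9th): G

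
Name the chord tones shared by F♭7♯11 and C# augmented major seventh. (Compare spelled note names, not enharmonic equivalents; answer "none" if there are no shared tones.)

none

F♭7♯11: Fb Ab Cb Ebb Bb
C# augmented major seventh: C# E# G## B#
Common to both → none.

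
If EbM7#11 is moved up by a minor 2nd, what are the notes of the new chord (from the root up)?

E♭ up a minor 2nd → F♭. New chord: F♭ major seventh sharp eleven.
Root: F♭
Major 3rd (3rd): A♭
Perfect 5th (5th): C♭
Major 7th (7th): E♭
Augmented 11th (11th): B♭

F♭, A♭, C♭, E♭, B♭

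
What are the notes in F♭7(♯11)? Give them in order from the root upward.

Fb – Ab – Cb – Ebb – Bb

F♭7(♯11) is a dominant seventh sharp eleven built on Fb.
- root: Fb
- major 3rd: Ab
- perfect 5th: Cb
- minor 7th: Ebb
- augmented 11th: Bb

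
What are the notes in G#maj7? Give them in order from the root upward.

G#maj7: major seventh on G#.
G# — root
B# — major 3rd
D# — perfect 5th
F## — major 7th

G#, B#, D#, F##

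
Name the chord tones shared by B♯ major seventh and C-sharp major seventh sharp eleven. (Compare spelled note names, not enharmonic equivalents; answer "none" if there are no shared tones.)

B♯ major seventh: B-sharp D-double-sharp F-double-sharp A-double-sharp
C-sharp major seventh sharp eleven: C-sharp E-sharp G-sharp B-sharp F-double-sharp
Common to both → B-sharp, F-double-sharp.

B-sharp  F-double-sharp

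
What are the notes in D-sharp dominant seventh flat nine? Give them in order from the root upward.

Root D-sharp, quality dominant seventh flat nine:
- root: D-sharp
- major 3rd: F-double-sharp
- perfect 5th: A-sharp
- minor 7th: C-sharp
- minor 9th: E

D-sharp F-double-sharp A-sharp C-sharp E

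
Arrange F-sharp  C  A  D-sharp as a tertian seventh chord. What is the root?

Stacking in thirds gives D-sharp – F-sharp – A – C, so D-sharp is the root — D-sharp diminished seventh.

D-sharp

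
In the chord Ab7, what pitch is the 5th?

E♭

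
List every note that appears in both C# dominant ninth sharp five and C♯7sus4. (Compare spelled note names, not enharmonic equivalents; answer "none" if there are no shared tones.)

C# dominant ninth sharp five = C#, E#, G##, B, D#.
C♯7sus4 = C#, F#, G#, B.
Shared: C#, B.

C#, B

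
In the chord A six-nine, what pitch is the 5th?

A six-nine is built on A; its 5th is a perfect 5th above the root.
A fifth above A uses the letter E, and the perfect 5th above A is E.

E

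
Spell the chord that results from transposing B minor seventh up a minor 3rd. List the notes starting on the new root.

B up a minor 3rd → D. New chord: D minor seventh.
Root: D
Minor 3rd (3rd): F
Perfect 5th (5th): A
Minor 7th (7th): C

D, F, A, C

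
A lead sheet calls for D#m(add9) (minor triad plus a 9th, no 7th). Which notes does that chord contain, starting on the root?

D# – F# – A# – E#

D#m(add9): minor added-ninth on D#.
- root: D#
- minor 3rd: F#
- perfect 5th: A#
- major 9th: E#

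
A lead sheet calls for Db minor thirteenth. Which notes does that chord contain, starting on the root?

D-flat – F-flat – A-flat – C-flat – E-flat – G-flat – B-flat

Db minor thirteenth: minor thirteenth on D-flat.
D-flat — root
F-flat — minor 3rd
A-flat — perfect 5th
C-flat — minor 7th
E-flat — major 9th
G-flat — perfect 11th
B-flat — major 13th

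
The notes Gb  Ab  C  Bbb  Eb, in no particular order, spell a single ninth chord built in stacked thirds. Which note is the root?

Ab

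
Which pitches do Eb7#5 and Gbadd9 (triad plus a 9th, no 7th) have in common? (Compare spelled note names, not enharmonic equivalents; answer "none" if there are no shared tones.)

Db

Eb7#5: Eb G B Db
Gbadd9: Gb Bb Db Ab
Common to both → Db.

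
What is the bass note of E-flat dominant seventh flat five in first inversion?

G

E-flat dominant seventh flat five = E-flat–G–B-double-flat–D-flat. First inversion → third in the bass = G.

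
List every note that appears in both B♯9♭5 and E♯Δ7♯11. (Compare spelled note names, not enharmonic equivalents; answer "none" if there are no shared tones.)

B♯9♭5: B# D## F# A# C##
E♯Δ7♯11: E# G## B# D## A##
Common to both → B#, D##.

B# – D##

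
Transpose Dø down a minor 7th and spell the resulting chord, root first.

Transposed root: D → E (minor 7th down). So we spell E half-diminished seventh:
E — root
G — minor 3rd
Bb — diminished 5th
D — minor 7th

E G Bb D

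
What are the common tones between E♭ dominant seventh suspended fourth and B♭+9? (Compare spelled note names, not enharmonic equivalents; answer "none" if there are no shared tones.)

Ab, Bb

E♭ dominant seventh suspended fourth = Eb, Ab, Bb, Db.
B♭+9 = Bb, D, F#, Ab, C.
Shared: Ab, Bb.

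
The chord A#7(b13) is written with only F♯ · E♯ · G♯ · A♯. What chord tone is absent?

C𝄪

The full A#7(b13) chord is A♯, C𝄪, E♯, G♯, F♯.
Comparing with the voicing, the major 3rd (3rd) — C𝄪 — is absent.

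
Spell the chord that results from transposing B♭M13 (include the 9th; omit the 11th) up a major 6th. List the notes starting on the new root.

G  B  D  F#  A  E

Transposed root: Bb → G (major 6th up). So we spell G major thirteenth:
root → G
3rd (major 3rd) → B
5th (perfect 5th) → D
7th (major 7th) → F#
9th (major 9th) → A
13th (major 13th) → E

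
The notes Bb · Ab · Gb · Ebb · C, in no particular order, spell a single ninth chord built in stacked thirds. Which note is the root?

Ab

Stacking in thirds gives Ab – C – Ebb – Gb – Bb, so Ab is the root — Ab dominant ninth flat five.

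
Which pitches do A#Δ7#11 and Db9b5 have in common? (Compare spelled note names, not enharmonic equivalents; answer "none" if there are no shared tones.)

A#Δ7#11 = A♯, C𝄪, E♯, G𝄪, D𝄪.
Db9b5 = D♭, F, A𝄫, C♭, E♭.
Shared: none.

none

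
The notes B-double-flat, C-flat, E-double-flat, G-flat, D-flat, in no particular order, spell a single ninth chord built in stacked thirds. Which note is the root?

Arranged so that each adjacent pair is a third by letter name: C-flat – E-double-flat – G-flat – B-double-flat – D-flat.
The bottom of that stack, C-flat, is the root (this is C-flat minor ninth).

C-flat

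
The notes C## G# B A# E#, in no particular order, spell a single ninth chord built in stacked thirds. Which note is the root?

A#

Stacking in thirds gives A# – C## – E# – G# – B, so A# is the root — A# dominant seventh flat nine.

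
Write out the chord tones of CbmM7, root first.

C♭, E𝄫, G♭, B♭

Root C♭, quality minor-major seventh:
C♭ — root
E𝄫 — minor 3rd
G♭ — perfect 5th
B♭ — major 7th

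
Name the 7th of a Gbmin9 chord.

Gbmin9 is built on Gb; its 7th is a minor 7th above the root.
A seventh above G uses the letter F, and the minor 7th above Gb is Fb.

Fb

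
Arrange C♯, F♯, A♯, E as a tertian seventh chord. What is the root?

Arranged so that each adjacent pair is a third by letter name: F♯ – A♯ – C♯ – E.
The bottom of that stack, F♯, is the root (this is F♯ dominant seventh).

F♯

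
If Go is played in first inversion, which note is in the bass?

Bb

Go = G–Bb–Db. First inversion → third in the bass = Bb.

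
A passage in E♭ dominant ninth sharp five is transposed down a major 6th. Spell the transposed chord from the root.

Gb, Bb, D, Fb, Ab

Eb down a major 6th → Gb. New chord: Gb dominant ninth sharp five.
root → Gb
3rd (major 3rd) → Bb
5th (augmented 5th) → D
7th (minor 7th) → Fb
9th (major 9th) → Ab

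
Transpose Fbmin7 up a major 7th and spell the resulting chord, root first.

E♭ G♭ B♭ D♭

F♭ up a major 7th → E♭. New chord: E♭ minor seventh.
Root: E♭
Minor 3rd (3rd): G♭
Perfect 5th (5th): B♭
Minor 7th (7th): D♭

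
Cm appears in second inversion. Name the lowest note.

Cm = C–Eb–G. Second inversion → fifth in the bass = G.

G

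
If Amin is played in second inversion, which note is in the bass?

Amin = A–C–E. Second inversion → fifth in the bass = E.

E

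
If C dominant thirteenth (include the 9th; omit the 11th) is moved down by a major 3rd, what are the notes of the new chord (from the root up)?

A-flat, C, E-flat, G-flat, B-flat, F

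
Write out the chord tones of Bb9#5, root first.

B♭, D, F♯, A♭, C

Bb9#5 is a dominant ninth sharp five built on B♭.
Root: B♭
Major 3rd (3rd): D
Augmented 5th (5th): F♯
Minor 7th (7th): A♭
Major 9th (9th): C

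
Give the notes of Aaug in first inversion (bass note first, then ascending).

C#, E#, A

In root position, Aaug is A–C#–E#.
First inversion puts the third (C#) in the bass.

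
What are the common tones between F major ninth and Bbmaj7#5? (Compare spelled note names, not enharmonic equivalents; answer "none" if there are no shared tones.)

F major ninth: F A C E G
Bbmaj7#5: B♭ D F♯ A
Common to both → A.

A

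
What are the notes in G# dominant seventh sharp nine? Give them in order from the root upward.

G-sharp, B-sharp, D-sharp, F-sharp, A-double-sharp

G# dominant seventh sharp nine is a dominant seventh sharp nine built on G-sharp.
root → G-sharp
3rd (major 3rd) → B-sharp
5th (perfect 5th) → D-sharp
7th (minor 7th) → F-sharp
9th (augmented 9th) → A-double-sharp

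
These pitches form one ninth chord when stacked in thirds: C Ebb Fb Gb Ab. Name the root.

Stacking in thirds gives Fb – Ab – C – Ebb – Gb, so Fb is the root — Fb dominant ninth sharp five.

Fb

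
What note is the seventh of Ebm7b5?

Db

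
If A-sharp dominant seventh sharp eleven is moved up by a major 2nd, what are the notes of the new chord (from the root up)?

A# up a major 2nd → B#. New chord: B# dominant seventh sharp eleven.
root → B#
3rd (major 3rd) → D##
5th (perfect 5th) → F##
7th (minor 7th) → A#
11th (augmented 11th) → E##

B#, D##, F##, A#, E##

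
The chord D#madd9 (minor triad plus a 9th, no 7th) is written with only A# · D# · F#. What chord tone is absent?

E#

D#madd9 = D#, F#, A#, E#. The voicing lacks the 9th (major 9th), E#.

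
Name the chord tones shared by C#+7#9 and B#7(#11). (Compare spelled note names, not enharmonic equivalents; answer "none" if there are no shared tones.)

D##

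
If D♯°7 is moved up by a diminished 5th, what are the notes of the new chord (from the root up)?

A diminished 5th up from D# is A, so the new chord is A diminished seventh.
root → A
3rd (minor 3rd) → C
5th (diminished 5th) → Eb
7th (diminished 7th) → Gb

A C Eb Gb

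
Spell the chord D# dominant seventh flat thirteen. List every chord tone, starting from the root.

D-sharp, F-double-sharp, A-sharp, C-sharp, B

Root D-sharp, quality dominant seventh flat thirteen:
Root: D-sharp
Major 3rd (3rd): F-double-sharp
Perfect 5th (5th): A-sharp
Minor 7th (7th): C-sharp
Minor 13th (13th): B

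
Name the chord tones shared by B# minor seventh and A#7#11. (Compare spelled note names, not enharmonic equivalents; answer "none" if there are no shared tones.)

B# minor seventh = B♯, D♯, F𝄪, A♯.
A#7#11 = A♯, C𝄪, E♯, G♯, D𝄪.
Shared: A♯.

A♯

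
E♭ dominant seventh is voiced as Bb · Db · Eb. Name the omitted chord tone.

E♭ dominant seventh = Eb, G, Bb, Db. The voicing lacks the 3rd (major 3rd), G.

G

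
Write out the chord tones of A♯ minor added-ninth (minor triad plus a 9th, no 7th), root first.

A-sharp, C-sharp, E-sharp, B-sharp

A♯ minor added-ninth: minor added-ninth on A-sharp.
root → A-sharp
3rd (minor 3rd) → C-sharp
5th (perfect 5th) → E-sharp
9th (major 9th) → B-sharp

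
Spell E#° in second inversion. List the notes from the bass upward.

B – E♯ – G♯

E#° = E♯–G♯–B; second inversion → fifth (B) lowest.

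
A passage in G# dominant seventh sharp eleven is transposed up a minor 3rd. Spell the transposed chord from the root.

B – D-sharp – F-sharp – A – E-sharp

G-sharp up a minor 3rd → B. New chord: B dominant seventh sharp eleven.
B — root
D-sharp — major 3rd
F-sharp — perfect 5th
A — minor 7th
E-sharp — augmented 11th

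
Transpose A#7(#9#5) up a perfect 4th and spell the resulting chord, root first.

D# – F## – A## – C# – E##

Transposed root: A# → D# (perfect 4th up). So we spell D# dominant seventh sharp nine sharp five:
root → D#
3rd (major 3rd) → F##
5th (augmented 5th) → A##
7th (minor 7th) → C#
9th (augmented 9th) → E##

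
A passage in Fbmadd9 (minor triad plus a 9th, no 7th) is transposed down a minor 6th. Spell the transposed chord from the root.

F♭ down a minor 6th → A♭. New chord: A♭ minor added-ninth.
- root: A♭
- minor 3rd: C♭
- perfect 5th: E♭
- major 9th: B♭

A♭, C♭, E♭, B♭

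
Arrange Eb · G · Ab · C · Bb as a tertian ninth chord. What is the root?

Arranged so that each adjacent pair is a third by letter name: Ab – C – Eb – G – Bb.
The bottom of that stack, Ab, is the root (this is Ab major ninth).

Ab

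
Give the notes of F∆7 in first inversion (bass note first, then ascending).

F∆7 = F–A–C–E; first inversion → third (A) lowest.

A, C, E, F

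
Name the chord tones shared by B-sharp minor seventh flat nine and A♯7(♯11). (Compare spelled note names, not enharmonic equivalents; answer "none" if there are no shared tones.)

B-sharp minor seventh flat nine: B♯ D♯ F𝄪 A♯ C♯
A♯7(♯11): A♯ C𝄪 E♯ G♯ D𝄪
Common to both → A♯.

A♯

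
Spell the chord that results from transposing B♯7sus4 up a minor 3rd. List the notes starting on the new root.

D♯, G♯, A♯, C♯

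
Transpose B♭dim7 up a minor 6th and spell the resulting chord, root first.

Gb – Bbb – Dbb – Fbb

A minor 6th up from Bb is Gb, so the new chord is Gb diminished seventh.
root → Gb
3rd (minor 3rd) → Bbb
5th (diminished 5th) → Dbb
7th (diminished 7th) → Fbb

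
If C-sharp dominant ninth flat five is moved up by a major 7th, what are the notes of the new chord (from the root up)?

C-sharp up a major 7th → B-sharp. New chord: B-sharp dominant ninth flat five.
root → B-sharp
3rd (major 3rd) → D-double-sharp
5th (diminished 5th) → F-sharp
7th (minor 7th) → A-sharp
9th (major 9th) → C-double-sharp

B-sharp D-double-sharp F-sharp A-sharp C-double-sharp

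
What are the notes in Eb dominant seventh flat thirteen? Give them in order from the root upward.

Eb dominant seventh flat thirteen is a dominant seventh flat thirteen built on E-flat.
Root: E-flat
Major 3rd (3rd): G
Perfect 5th (5th): B-flat
Minor 7th (7th): D-flat
Minor 13th (13th): C-flat

E-flat, G, B-flat, D-flat, C-flat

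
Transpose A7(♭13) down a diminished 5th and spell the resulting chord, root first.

A diminished 5th down from A is D#, so the new chord is D# dominant seventh flat thirteen.
Root: D#
Major 3rd (3rd): F##
Perfect 5th (5th): A#
Minor 7th (7th): C#
Minor 13th (13th): B

D# – F## – A# – C# – B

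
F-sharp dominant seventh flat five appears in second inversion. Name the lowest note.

F-sharp dominant seventh flat five = F-sharp–A-sharp–C–E. Second inversion → fifth in the bass = C.

C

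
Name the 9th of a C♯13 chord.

D#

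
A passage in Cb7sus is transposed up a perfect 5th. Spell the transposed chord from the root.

Gb  Cb  Db  Fb

A perfect 5th up from Cb is Gb, so the new chord is Gb dominant seventh suspended fourth.
Root: Gb
Perfect 4th (4th): Cb
Perfect 5th (5th): Db
Minor 7th (7th): Fb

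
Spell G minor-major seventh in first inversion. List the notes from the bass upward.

B-flat  D  F-sharp  G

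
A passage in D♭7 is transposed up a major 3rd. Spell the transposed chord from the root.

F – A – C – Eb

Transposed root: Db → F (major 3rd up). So we spell F dominant seventh:
root → F
3rd (major 3rd) → A
5th (perfect 5th) → C
7th (minor 7th) → Eb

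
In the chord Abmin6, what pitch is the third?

Cb

Abmin6 is built on Ab; its 3rd is a minor 3rd above the root.
A third above A uses the letter C, and the minor 3rd above Ab is Cb.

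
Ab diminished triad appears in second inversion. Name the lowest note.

E-double-flat

Ab diminished triad = A-flat–C-flat–E-double-flat. Second inversion → fifth in the bass = E-double-flat.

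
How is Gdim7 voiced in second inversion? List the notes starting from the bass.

Gdim7 = G–Bb–Db–Fb; second inversion → fifth (Db) lowest.

Db Fb G Bb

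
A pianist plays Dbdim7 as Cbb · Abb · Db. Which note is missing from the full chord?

Fb

The full Dbdim7 chord is Db, Fb, Abb, Cbb.
Comparing with the voicing, the minor 3rd (3rd) — Fb — is absent.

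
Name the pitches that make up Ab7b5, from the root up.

Ab  C  Ebb  Gb

Ab7b5 is a dominant seventh flat five built on Ab.
root → Ab
3rd (major 3rd) → C
5th (diminished 5th) → Ebb
7th (minor 7th) → Gb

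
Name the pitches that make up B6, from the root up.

Root B, quality major sixth:
Root: B
Major 3rd (3rd): D#
Perfect 5th (5th): F#
Major 6th (6th): G#

B, D#, F#, G#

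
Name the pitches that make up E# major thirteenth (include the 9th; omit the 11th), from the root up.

Root E-sharp, quality major thirteenth:
root → E-sharp
3rd (major 3rd) → G-double-sharp
5th (perfect 5th) → B-sharp
7th (major 7th) → D-double-sharp
9th (major 9th) → F-double-sharp
13th (major 13th) → C-double-sharp

E-sharp – G-double-sharp – B-sharp – D-double-sharp – F-double-sharp – C-double-sharp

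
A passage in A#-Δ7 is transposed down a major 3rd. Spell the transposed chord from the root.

F#, A, C#, E#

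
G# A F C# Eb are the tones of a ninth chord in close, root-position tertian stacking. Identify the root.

F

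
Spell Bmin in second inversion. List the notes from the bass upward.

F#, B, D

In root position, Bmin is B–D–F#.
Second inversion puts the fifth (F#) in the bass.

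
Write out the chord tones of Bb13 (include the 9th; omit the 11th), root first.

Bb13 is a dominant thirteenth built on Bb.
root → Bb
3rd (major 3rd) → D
5th (perfect 5th) → F
7th (minor 7th) → Ab
9th (major 9th) → C
13th (major 13th) → G

Bb D F Ab C G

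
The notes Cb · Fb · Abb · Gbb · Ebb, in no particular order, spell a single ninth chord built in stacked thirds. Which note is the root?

Stacking in thirds gives Fb – Abb – Cb – Ebb – Gbb, so Fb is the root — Fb minor seventh flat nine.

Fb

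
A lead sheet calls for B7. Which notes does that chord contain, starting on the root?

B D♯ F♯ A

B7: dominant seventh on B.
B — root
D♯ — major 3rd
F♯ — perfect 5th
A — minor 7th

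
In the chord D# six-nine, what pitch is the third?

Root of D# six-nine = D-sharp. The 3rd is a major 3rd: D-sharp up a major 3rd → F-double-sharp.

F-double-sharp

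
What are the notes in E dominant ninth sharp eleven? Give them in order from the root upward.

Root E, quality dominant ninth sharp eleven:
Root: E
Major 3rd (3rd): G-sharp
Perfect 5th (5th): B
Minor 7th (7th): D
Major 9th (9th): F-sharp
Augmented 11th (11th): A-sharp

E, G-sharp, B, D, F-sharp, A-sharp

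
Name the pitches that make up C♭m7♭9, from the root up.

C♭m7♭9 is a minor seventh flat nine built on Cb.
root → Cb
3rd (minor 3rd) → Ebb
5th (perfect 5th) → Gb
7th (minor 7th) → Bbb
9th (minor 9th) → Dbb

Cb – Ebb – Gb – Bbb – Dbb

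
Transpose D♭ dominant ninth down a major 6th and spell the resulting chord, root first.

F-flat  A-flat  C-flat  E-double-flat  G-flat

D-flat down a major 6th → F-flat. New chord: F-flat dominant ninth.
- root: F-flat
- major 3rd: A-flat
- perfect 5th: C-flat
- minor 7th: E-double-flat
- major 9th: G-flat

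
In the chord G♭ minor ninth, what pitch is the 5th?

D-flat

Root of G♭ minor ninth = G-flat. The 5th is a perfect 5th: G-flat up a perfect 5th → D-flat.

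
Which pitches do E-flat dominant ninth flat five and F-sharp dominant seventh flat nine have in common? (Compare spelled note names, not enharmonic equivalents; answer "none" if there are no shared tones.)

E-flat dominant ninth flat five = E-flat, G, B-double-flat, D-flat, F.
F-sharp dominant seventh flat nine = F-sharp, A-sharp, C-sharp, E, G.
Shared: G.

G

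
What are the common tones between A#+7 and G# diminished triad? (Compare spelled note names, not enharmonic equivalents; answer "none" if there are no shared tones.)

A#+7: A# C## E## G#
G# diminished triad: G# B D
Common to both → G#.

G#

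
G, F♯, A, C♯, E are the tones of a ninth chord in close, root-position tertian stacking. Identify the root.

F♯

Arranged so that each adjacent pair is a third by letter name: F♯ – A – C♯ – E – G.
The bottom of that stack, F♯, is the root (this is F♯ minor seventh flat nine).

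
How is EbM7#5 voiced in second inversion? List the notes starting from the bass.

B – D – Eb – G

In root position, EbM7#5 is Eb–G–B–D.
Second inversion puts the fifth (B) in the bass.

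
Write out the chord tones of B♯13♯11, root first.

B♯13♯11 is a dominant thirteenth sharp eleven built on B#.
Root: B#
Major 3rd (3rd): D##
Perfect 5th (5th): F##
Minor 7th (7th): A#
Major 9th (9th): C##
Augmented 11th (11th): E##
Major 13th (13th): G##

B#, D##, F##, A#, C##, E##, G##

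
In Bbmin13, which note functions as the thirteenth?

Bbmin13 is built on B♭; its 13th is a major 13th above the root.
A sixth above B uses the letter G, and the major 13th above B♭ is G.

G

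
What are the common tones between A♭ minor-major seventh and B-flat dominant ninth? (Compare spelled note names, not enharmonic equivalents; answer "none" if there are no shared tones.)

A-flat

A♭ minor-major seventh = A-flat, C-flat, E-flat, G.
B-flat dominant ninth = B-flat, D, F, A-flat, C.
Shared: A-flat.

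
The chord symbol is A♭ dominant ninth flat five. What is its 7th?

Gb

Root of A♭ dominant ninth flat five = Ab. The 7th is a minor 7th: Ab up a minor 7th → Gb.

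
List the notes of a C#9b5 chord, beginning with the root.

C# – E# – G – B – D#

Root C#, quality dominant ninth flat five:
C# — root
E# — major 3rd
G — diminished 5th
B — minor 7th
D# — major 9th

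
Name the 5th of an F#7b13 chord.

C#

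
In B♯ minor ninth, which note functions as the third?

D-sharp

Root of B♯ minor ninth = B-sharp. The 3rd is a minor 3rd: B-sharp up a minor 3rd → D-sharp.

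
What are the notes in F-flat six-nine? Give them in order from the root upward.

F-flat six-nine: six-nine on F-flat.
- root: F-flat
- major 3rd: A-flat
- perfect 5th: C-flat
- major 6th: D-flat
- major 9th: G-flat

F-flat, A-flat, C-flat, D-flat, G-flat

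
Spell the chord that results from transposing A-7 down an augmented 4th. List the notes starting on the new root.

A down an augmented 4th → Eb. New chord: Eb minor seventh.
- root: Eb
- minor 3rd: Gb
- perfect 5th: Bb
- minor 7th: Db

Eb  Gb  Bb  Db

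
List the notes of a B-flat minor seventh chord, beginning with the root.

B-flat minor seventh is a minor seventh built on Bb.
- root: Bb
- minor 3rd: Db
- perfect 5th: F
- minor 7th: Ab

Bb  Db  F  Ab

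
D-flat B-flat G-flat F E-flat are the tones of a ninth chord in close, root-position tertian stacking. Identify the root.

Arranged so that each adjacent pair is a third by letter name: E-flat – G-flat – B-flat – D-flat – F.
The bottom of that stack, E-flat, is the root (this is E-flat minor ninth).

E-flat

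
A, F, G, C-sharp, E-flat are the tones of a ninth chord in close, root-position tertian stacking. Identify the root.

Stacking in thirds gives F – A – C-sharp – E-flat – G, so F is the root — F dominant ninth sharp five.

F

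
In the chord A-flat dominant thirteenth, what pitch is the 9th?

Root of A-flat dominant thirteenth = Ab. The 9th is a major 9th: Ab up a major 9th → Bb.

Bb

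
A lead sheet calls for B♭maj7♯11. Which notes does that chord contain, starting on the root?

B♭maj7♯11: major seventh sharp eleven on Bb.
- root: Bb
- major 3rd: D
- perfect 5th: F
- major 7th: A
- augmented 11th: E

Bb, D, F, A, E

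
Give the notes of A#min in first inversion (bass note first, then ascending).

C# E# A#

A#min = A#–C#–E#; first inversion → third (C#) lowest.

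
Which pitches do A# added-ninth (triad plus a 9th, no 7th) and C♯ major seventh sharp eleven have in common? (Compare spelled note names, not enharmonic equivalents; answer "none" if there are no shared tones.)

A# added-ninth = A-sharp, C-double-sharp, E-sharp, B-sharp.
C♯ major seventh sharp eleven = C-sharp, E-sharp, G-sharp, B-sharp, F-double-sharp.
Shared: E-sharp, B-sharp.

E-sharp, B-sharp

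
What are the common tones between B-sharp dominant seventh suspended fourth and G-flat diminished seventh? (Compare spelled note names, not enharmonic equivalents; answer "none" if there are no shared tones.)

none

B-sharp dominant seventh suspended fourth = B-sharp, E-sharp, F-double-sharp, A-sharp.
G-flat diminished seventh = G-flat, B-double-flat, D-double-flat, F-double-flat.
Shared: none.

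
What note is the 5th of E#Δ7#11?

B#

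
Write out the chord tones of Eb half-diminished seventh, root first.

Eb half-diminished seventh is a half-diminished seventh built on E-flat.
Root: E-flat
Minor 3rd (3rd): G-flat
Diminished 5th (5th): B-double-flat
Minor 7th (7th): D-flat

E-flat  G-flat  B-double-flat  D-flat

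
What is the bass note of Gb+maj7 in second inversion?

D

Gb+maj7 = Gb–Bb–D–F. Second inversion → fifth in the bass = D.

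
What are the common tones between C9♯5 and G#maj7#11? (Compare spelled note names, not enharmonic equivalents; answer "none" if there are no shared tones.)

G#

C9♯5: C E G# Bb D
G#maj7#11: G# B# D# F## C##
Common to both → G#.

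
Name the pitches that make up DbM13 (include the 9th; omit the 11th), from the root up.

D♭, F, A♭, C, E♭, B♭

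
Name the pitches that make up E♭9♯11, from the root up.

E♭9♯11: dominant ninth sharp eleven on Eb.
Eb — root
G — major 3rd
Bb — perfect 5th
Db — minor 7th
F — major 9th
A — augmented 11th

Eb G Bb Db F A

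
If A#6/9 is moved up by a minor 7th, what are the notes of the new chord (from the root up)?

G# – B# – D# – E# – A#

Transposed root: A# → G# (minor 7th up). So we spell G# six-nine:
- root: G#
- major 3rd: B#
- perfect 5th: D#
- major 6th: E#
- major 9th: A#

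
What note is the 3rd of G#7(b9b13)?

B#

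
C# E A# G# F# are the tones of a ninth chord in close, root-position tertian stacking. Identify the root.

F#

Arranged so that each adjacent pair is a third by letter name: F# – A# – C# – E – G#.
The bottom of that stack, F#, is the root (this is F# dominant ninth).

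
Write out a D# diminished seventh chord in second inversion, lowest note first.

A  C  D-sharp  F-sharp

In root position, D# diminished seventh is D-sharp–F-sharp–A–C.
Second inversion puts the fifth (A) in the bass.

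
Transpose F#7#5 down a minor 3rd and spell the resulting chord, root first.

A minor 3rd down from F# is D#, so the new chord is D# augmented seventh.
root → D#
3rd (major 3rd) → F##
5th (augmented 5th) → A##
7th (minor 7th) → C#

D#, F##, A##, C#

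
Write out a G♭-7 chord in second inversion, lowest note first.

In root position, G♭-7 is Gb–Bbb–Db–Fb.
Second inversion puts the fifth (Db) in the bass.

Db Fb Gb Bbb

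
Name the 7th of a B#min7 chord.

B#min7 is built on B#; its 7th is a minor 7th above the root.
A seventh above B uses the letter A, and the minor 7th above B# is A#.

A#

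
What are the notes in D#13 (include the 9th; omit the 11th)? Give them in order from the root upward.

D♯, F𝄪, A♯, C♯, E♯, B♯

Root D♯, quality dominant thirteenth:
Root: D♯
Major 3rd (3rd): F𝄪
Perfect 5th (5th): A♯
Minor 7th (7th): C♯
Major 9th (9th): E♯
Major 13th (13th): B♯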